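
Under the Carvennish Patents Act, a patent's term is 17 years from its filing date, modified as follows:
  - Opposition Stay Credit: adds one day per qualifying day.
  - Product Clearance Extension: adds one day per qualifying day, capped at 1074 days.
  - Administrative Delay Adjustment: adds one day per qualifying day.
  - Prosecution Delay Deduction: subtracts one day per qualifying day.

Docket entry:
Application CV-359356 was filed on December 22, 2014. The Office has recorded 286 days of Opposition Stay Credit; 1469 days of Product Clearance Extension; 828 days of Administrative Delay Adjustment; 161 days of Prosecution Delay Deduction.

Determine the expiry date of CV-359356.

2037-07-10

Base term: filing date + 17 years → 22 December 2031.
Opposition Stay Credit: +286 days → 3 October 2032.
Product Clearance Extension: 1469 days claimed exceeds the 1074-day cap, so +1074 days → 12 September 2035.
Administrative Delay Adjustment: +828 days → 18 December 2037.
Prosecution Delay Deduction: −161 days → 10 July 2037.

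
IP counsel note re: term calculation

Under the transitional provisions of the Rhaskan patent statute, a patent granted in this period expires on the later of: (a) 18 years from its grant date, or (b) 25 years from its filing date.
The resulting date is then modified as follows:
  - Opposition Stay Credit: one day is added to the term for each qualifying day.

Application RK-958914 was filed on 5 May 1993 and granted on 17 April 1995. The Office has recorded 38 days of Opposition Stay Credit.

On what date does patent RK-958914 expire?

(a) grant + 18 years → 17 April 2013.
(b) filing + 25 years → 5 May 2018.
Later of the two: 5 May 2018.
Opposition Stay Credit: +38 days → 12 June 2018.

2018-06-12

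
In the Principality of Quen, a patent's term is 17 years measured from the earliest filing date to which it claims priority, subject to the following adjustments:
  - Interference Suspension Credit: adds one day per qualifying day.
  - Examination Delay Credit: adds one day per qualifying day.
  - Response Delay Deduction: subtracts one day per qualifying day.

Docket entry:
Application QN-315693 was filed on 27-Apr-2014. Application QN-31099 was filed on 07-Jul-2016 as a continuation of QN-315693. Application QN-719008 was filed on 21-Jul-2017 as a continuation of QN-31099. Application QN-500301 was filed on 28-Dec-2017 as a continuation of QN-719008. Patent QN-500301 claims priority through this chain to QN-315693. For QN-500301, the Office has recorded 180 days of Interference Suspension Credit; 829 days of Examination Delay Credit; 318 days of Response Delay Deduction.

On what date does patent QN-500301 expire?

Earliest priority filing: 27 April 2014.
Base term: 27 April 2014 + 17 years → 27 April 2031.
Interference Suspension Credit: +180 days → 24 October 2031.
Examination Delay Credit: +829 days → 30 January 2034.
Response Delay Deduction: −318 days → 18 March 2033.

2033-03-18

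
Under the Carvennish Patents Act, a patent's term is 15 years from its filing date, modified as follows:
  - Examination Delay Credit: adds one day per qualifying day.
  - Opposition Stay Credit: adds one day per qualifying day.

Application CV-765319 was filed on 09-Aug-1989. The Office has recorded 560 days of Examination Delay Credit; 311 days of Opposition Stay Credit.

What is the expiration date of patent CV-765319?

Base term: filing date + 15 years → 9 August 2004.
Examination Delay Credit: +560 days → 20 February 2006.
Opposition Stay Credit: +311 days → 28 December 2006.

2006-12-28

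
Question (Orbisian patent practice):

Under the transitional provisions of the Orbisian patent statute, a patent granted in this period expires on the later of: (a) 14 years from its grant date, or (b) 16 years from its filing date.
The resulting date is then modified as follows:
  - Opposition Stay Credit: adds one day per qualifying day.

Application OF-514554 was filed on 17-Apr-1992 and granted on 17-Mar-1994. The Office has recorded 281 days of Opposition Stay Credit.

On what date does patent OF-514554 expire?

2009-01-23

(a) grant + 14 years → 17 March 2008.
(b) filing + 16 years → 17 April 2008.
Later of the two: 17 April 2008.
Opposition Stay Credit: +281 days → 23 January 2009.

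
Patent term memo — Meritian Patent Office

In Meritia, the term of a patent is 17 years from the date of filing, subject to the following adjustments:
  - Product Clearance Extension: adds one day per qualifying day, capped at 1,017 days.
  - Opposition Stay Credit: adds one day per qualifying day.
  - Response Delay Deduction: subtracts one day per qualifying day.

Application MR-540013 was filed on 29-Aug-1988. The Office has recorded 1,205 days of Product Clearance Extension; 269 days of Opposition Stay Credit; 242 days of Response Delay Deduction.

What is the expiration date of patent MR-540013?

July 8, 2008

Base term: filing date + 17 years → 29 August 2005.
Product Clearance Extension: 1205 days claimed exceeds the 1017-day cap, so +1017 days → 11 June 2008.
Opposition Stay Credit: +269 days → 7 March 2009.
Response Delay Deduction: −242 days → 8 July 2008.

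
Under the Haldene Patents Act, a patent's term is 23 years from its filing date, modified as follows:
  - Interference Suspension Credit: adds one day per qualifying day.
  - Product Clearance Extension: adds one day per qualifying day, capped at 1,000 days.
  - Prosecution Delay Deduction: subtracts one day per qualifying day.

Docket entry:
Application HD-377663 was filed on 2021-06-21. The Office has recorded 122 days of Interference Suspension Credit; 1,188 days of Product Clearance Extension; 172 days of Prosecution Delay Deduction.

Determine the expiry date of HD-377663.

Base term: filing date + 23 years → 21 June 2044.
Interference Suspension Credit: +122 days → 21 October 2044.
Product Clearance Extension: 1188 days claimed exceeds the 1000-day cap, so +1000 days → 18 July 2047.
Prosecution Delay Deduction: −172 days → 27 January 2047.

January 27, 2047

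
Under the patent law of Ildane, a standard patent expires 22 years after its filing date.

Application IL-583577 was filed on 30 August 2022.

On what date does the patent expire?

Filing date + 22 years → 30 August 2044.

August 30, 2044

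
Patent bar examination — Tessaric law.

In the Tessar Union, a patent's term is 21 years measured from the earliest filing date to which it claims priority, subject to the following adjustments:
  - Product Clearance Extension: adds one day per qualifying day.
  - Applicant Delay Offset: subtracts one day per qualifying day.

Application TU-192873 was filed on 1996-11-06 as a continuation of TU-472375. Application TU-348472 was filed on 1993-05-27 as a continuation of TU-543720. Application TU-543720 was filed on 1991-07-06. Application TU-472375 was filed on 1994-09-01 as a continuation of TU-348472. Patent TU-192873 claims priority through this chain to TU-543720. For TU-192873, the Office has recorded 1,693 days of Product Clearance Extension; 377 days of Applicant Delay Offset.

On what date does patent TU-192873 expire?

Earliest priority filing: 6 July 1991.
Base term: 6 July 1991 + 21 years → 6 July 2012.
Product Clearance Extension: +1693 days → 23 February 2017.
Applicant Delay Offset: −377 days → 12 February 2016.

2016-02-12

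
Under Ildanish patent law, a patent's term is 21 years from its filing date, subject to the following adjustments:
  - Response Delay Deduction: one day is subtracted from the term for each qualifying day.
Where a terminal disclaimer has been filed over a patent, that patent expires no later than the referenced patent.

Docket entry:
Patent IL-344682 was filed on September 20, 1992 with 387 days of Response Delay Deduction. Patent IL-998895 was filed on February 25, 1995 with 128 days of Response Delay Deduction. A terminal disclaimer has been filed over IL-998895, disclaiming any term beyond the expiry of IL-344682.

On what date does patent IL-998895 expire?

August 29, 2012

Natural term of IL-998895:
  Base: filing + 21 years → 25 February 2016.
  Response Delay Deduction: −128 days → 20 October 2015.
Expiry of referenced patent IL-344682:
  Base: filing + 21 years → 20 September 2013.
  Response Delay Deduction: −387 days → 29 August 2012.
Terminal disclaimer: IL-998895 expires on the earlier of 20 October 2015 and 29 August 2012.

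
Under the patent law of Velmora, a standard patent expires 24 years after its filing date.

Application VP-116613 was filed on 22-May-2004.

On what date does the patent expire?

May 22, 2028

Filing date + 24 years → 22 May 2028.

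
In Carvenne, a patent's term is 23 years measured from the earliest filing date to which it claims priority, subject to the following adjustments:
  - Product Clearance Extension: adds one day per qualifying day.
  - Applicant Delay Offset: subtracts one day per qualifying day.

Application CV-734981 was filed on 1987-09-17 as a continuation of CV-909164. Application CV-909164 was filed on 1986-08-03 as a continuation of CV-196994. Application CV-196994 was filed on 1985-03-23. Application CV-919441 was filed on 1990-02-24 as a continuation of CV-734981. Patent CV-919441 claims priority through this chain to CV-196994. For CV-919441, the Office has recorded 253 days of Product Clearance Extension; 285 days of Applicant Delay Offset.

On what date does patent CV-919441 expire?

Earliest priority filing: 23 March 1985.
Base term: 23 March 1985 + 23 years → 23 March 2008.
Product Clearance Extension: +253 days → 1 December 2008.
Applicant Delay Offset: −285 days → 20 February 2008.

February 20, 2008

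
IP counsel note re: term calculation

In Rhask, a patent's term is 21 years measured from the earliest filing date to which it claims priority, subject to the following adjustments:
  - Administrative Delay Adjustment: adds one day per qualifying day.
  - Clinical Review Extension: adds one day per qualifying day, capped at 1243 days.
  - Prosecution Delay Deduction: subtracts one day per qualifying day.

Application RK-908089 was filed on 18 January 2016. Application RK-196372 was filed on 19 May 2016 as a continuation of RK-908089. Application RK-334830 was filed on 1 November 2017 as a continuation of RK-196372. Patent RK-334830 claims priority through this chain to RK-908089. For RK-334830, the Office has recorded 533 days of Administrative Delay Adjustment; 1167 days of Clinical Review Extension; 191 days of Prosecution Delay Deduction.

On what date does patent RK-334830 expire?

March 7, 2041

Earliest priority filing: 18 January 2016.
Base term: 18 January 2016 + 21 years → 18 January 2037.
Administrative Delay Adjustment: +533 days → 5 July 2038.
Clinical Review Extension: 1167 days (within the 1243-day cap) → +1167 days → 14 September 2041.
Prosecution Delay Deduction: −191 days → 7 March 2041.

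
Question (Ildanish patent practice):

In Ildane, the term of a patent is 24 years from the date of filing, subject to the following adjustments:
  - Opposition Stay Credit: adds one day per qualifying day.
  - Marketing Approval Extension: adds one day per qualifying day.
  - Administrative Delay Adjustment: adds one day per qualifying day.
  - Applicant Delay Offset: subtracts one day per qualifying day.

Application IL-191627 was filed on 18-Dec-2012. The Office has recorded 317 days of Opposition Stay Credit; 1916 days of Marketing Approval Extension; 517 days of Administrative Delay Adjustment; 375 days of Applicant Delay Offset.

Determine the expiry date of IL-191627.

Base term: filing date + 24 years → 18 December 2036.
Opposition Stay Credit: +317 days → 31 October 2037.
Marketing Approval Extension: +1916 days → 29 January 2043.
Administrative Delay Adjustment: +517 days → 29 June 2044.
Applicant Delay Offset: −375 days → 20 June 2043.

June 20, 2043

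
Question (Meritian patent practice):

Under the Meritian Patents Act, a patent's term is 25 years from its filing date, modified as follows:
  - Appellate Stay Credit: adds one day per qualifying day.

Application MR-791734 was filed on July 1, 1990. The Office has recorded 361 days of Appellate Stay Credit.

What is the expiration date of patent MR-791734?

Base term: filing date + 25 years → 1 July 2015.
Appellate Stay Credit: +361 days → 26 June 2016.

June 26, 2016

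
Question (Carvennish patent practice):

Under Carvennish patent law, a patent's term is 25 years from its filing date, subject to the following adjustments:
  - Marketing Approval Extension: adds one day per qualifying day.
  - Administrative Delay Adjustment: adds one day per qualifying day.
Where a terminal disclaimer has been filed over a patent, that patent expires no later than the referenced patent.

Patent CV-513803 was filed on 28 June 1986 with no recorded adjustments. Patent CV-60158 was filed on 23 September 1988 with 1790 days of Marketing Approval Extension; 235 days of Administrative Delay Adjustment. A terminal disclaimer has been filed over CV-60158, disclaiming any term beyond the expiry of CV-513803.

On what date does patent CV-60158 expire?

Natural term of CV-60158:
  Base: filing + 25 years → 23 September 2013.
  Marketing Approval Extension: +1790 days → 18 August 2018.
  Administrative Delay Adjustment: +235 days → 10 April 2019.
Expiry of referenced patent CV-513803:
  Base: filing + 25 years → 28 June 2011.
Terminal disclaimer: CV-60158 expires on the earlier of 10 April 2019 and 28 June 2011.

June 28, 2011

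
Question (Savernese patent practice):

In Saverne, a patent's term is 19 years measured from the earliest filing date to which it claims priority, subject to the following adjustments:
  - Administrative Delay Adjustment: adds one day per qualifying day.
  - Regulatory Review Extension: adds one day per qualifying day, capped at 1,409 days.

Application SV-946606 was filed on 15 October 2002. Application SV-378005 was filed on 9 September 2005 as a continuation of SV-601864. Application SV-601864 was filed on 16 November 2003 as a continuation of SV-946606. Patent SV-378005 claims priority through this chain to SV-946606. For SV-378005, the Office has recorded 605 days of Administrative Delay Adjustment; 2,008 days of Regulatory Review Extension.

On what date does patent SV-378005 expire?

2027-04-21

Earliest priority filing: 15 October 2002.
Base term: 15 October 2002 + 19 years → 15 October 2021.
Administrative Delay Adjustment: +605 days → 12 June 2023.
Regulatory Review Extension: 2008 days claimed exceeds the 1409-day cap, so +1409 days → 21 April 2027.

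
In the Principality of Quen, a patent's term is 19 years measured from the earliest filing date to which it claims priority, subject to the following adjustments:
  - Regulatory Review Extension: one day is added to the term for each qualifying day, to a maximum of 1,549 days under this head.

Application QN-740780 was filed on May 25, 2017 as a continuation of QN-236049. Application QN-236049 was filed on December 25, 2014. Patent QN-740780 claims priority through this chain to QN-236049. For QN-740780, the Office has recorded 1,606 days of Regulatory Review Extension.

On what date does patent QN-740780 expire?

2038-03-23

Earliest priority filing: 25 December 2014.
Base term: 25 December 2014 + 19 years → 25 December 2033.
Regulatory Review Extension: 1606 days claimed exceeds the 1549-day cap, so +1549 days → 23 March 2038.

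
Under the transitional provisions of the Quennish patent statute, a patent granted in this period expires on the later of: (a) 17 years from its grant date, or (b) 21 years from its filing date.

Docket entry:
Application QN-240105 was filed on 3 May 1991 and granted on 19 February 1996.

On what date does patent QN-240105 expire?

(a) grant + 17 years → 19 February 2013.
(b) filing + 21 years → 3 May 2012.
Later of the two: 19 February 2013.

2013-02-19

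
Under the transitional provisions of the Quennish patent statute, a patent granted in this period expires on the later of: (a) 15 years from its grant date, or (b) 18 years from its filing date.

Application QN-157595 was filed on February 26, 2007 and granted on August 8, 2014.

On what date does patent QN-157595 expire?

2029-08-08

(a) grant + 15 years → 8 August 2029.
(b) filing + 18 years → 26 February 2025.
Later of the two: 8 August 2029.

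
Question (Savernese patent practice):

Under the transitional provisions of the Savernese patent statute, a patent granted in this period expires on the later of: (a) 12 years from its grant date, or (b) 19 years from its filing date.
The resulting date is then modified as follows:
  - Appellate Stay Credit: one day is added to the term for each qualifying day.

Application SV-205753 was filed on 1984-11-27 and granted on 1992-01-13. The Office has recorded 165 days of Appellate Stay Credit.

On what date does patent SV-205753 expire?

2004-06-26

(a) grant + 12 years → 13 January 2004.
(b) filing + 19 years → 27 November 2003.
Later of the two: 13 January 2004.
Appellate Stay Credit: +165 days → 26 June 2004.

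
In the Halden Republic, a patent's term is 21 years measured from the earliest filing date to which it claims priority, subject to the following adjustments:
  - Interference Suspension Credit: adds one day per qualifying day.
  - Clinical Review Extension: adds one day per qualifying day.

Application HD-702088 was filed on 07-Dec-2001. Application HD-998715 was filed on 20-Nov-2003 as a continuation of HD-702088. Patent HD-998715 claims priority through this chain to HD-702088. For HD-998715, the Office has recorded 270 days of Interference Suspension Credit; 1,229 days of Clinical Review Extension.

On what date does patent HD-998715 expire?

Earliest priority filing: 7 December 2001.
Base term: 7 December 2001 + 21 years → 7 December 2022.
Interference Suspension Credit: +270 days → 3 September 2023.
Clinical Review Extension: +1229 days → 14 January 2027.

2027-01-14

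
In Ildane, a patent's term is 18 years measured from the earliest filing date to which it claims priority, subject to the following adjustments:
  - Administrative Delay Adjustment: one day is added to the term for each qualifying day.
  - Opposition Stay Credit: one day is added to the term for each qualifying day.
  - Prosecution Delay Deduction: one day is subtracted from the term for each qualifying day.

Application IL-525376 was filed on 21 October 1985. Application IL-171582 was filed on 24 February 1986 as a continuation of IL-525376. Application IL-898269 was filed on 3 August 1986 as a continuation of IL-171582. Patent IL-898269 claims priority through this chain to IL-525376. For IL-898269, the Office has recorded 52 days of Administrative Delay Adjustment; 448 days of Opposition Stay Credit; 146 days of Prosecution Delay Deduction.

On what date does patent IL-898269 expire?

Earliest priority filing: 21 October 1985.
Base term: 21 October 1985 + 18 years → 21 October 2003.
Administrative Delay Adjustment: +52 days → 12 December 2003.
Opposition Stay Credit: +448 days → 4 March 2005.
Prosecution Delay Deduction: −146 days → 9 October 2004.

October 9, 2004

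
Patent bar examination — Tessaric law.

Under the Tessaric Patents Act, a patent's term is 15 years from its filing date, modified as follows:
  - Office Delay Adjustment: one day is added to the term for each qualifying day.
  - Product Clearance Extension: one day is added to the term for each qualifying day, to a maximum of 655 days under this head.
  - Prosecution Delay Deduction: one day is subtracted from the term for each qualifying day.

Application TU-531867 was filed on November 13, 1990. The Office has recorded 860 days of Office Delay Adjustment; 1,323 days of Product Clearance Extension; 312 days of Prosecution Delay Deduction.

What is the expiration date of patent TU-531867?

Base term: filing date + 15 years → 13 November 2005.
Office Delay Adjustment: +860 days → 22 March 2008.
Product Clearance Extension: 1323 days claimed exceeds the 655-day cap, so +655 days → 6 January 2010.
Prosecution Delay Deduction: −312 days → 28 February 2009.

February 28, 2009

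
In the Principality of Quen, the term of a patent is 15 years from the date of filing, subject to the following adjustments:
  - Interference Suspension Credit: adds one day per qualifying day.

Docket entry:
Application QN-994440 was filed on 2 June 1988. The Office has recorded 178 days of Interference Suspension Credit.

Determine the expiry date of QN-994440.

2003-11-27

Base term: filing date + 15 years → 2 June 2003.
Interference Suspension Credit: +178 days → 27 November 2003.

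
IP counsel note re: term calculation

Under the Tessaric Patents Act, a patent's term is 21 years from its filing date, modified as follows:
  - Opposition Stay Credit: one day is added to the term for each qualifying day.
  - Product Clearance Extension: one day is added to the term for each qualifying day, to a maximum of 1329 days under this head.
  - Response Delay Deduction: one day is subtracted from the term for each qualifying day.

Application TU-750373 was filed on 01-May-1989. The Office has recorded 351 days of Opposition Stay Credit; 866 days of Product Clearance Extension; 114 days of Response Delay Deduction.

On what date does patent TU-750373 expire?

Base term: filing date + 21 years → 1 May 2010.
Opposition Stay Credit: +351 days → 17 April 2011.
Product Clearance Extension: 866 days (within the 1329-day cap) → +866 days → 30 August 2013.
Response Delay Deduction: −114 days → 8 May 2013.

2013-05-08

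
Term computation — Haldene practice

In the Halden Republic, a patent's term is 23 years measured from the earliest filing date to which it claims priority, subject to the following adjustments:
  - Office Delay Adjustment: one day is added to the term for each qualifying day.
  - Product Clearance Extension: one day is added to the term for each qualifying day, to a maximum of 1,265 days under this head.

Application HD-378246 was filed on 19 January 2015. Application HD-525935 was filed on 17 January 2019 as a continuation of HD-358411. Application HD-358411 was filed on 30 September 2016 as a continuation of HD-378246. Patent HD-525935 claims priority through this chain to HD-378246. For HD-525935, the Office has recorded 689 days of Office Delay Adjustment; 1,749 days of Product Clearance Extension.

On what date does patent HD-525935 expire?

2043-05-27

Earliest priority filing: 19 January 2015.
Base term: 19 January 2015 + 23 years → 19 January 2038.
Office Delay Adjustment: +689 days → 9 December 2039.
Product Clearance Extension: 1749 days claimed exceeds the 1265-day cap, so +1265 days → 27 May 2043.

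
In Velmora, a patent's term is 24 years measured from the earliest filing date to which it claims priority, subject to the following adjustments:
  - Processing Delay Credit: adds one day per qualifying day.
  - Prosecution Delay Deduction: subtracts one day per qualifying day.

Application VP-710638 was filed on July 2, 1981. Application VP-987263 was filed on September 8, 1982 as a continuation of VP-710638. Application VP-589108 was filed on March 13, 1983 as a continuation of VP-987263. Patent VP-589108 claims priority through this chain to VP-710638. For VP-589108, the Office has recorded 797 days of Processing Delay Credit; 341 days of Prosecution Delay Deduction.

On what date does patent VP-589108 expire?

Earliest priority filing: 2 July 1981.
Base term: 2 July 1981 + 24 years → 2 July 2005.
Processing Delay Credit: +797 days → 7 September 2007.
Prosecution Delay Deduction: −341 days → 1 October 2006.

October 1, 2006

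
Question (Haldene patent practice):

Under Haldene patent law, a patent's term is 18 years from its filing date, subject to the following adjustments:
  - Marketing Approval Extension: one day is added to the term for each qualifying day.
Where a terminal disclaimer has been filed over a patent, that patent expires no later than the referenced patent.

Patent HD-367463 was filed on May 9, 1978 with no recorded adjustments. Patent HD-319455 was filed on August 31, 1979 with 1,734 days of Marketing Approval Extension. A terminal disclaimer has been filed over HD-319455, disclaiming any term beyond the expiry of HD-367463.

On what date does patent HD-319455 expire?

Natural term of HD-319455:
  Base: filing + 18 years → 31 August 1997.
  Marketing Approval Extension: +1734 days → 31 May 2002.
Expiry of referenced patent HD-367463:
  Base: filing + 18 years → 9 May 1996.
Terminal disclaimer: HD-319455 expires on the earlier of 31 May 2002 and 9 May 1996.

1996-05-09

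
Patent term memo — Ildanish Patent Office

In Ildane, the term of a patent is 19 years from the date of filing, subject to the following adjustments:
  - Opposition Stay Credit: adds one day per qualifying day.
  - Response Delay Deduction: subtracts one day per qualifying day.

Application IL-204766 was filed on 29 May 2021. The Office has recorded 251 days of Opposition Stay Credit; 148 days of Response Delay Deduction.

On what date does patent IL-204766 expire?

Base term: filing date + 19 years → 29 May 2040.
Opposition Stay Credit: +251 days → 4 February 2041.
Response Delay Deduction: −148 days → 9 September 2040.

2040-09-09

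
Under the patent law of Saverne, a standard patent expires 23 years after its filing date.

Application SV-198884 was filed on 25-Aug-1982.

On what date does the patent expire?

August 25, 2005

Filing date + 23 years → 25 August 2005.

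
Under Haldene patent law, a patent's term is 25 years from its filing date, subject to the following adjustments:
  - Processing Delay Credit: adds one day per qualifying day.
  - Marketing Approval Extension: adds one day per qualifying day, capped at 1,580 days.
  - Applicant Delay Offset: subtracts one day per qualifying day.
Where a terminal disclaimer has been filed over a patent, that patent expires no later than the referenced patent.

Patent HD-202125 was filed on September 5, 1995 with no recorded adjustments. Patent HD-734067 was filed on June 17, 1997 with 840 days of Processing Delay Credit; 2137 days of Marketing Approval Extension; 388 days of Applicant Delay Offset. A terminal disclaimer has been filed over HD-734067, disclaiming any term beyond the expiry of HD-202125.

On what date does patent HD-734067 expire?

Natural term of HD-734067:
  Base: filing + 25 years → 17 June 2022.
  Processing Delay Credit: +840 days → 4 October 2024.
  Marketing Approval Extension: 2137 days claimed exceeds the 1580-day cap, so +1580 days → 31 January 2029.
  Applicant Delay Offset: −388 days → 9 January 2028.
Expiry of referenced patent HD-202125:
  Base: filing + 25 years → 5 September 2020.
Terminal disclaimer: HD-734067 expires on the earlier of 9 January 2028 and 5 September 2020.

2020-09-05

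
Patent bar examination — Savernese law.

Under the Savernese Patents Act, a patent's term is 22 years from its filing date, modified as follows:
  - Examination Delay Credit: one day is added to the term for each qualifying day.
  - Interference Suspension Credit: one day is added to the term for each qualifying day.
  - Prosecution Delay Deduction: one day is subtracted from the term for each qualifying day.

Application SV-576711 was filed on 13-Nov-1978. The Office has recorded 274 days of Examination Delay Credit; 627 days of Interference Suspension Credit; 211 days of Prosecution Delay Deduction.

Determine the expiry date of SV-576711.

October 4, 2002

Base term: filing date + 22 years → 13 November 2000.
Examination Delay Credit: +274 days → 14 August 2001.
Interference Suspension Credit: +627 days → 3 May 2003.
Prosecution Delay Deduction: −211 days → 4 October 2002.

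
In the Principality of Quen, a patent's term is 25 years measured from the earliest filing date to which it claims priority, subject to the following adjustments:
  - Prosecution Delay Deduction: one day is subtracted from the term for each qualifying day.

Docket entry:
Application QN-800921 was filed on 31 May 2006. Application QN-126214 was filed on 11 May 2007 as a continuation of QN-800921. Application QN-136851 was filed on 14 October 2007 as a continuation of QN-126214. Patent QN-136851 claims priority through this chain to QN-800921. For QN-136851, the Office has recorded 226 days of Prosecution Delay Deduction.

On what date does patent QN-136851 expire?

2030-10-17

Earliest priority filing: 31 May 2006.
Base term: 31 May 2006 + 25 years → 31 May 2031.
Prosecution Delay Deduction: −226 days → 17 October 2030.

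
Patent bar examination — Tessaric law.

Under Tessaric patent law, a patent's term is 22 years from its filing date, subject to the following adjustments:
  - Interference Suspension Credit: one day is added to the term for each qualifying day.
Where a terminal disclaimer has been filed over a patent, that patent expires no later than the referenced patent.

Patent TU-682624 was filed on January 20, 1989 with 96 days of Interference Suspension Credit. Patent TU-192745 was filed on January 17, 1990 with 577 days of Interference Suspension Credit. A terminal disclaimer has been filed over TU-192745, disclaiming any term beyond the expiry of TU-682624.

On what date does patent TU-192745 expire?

2011-04-26

Natural term of TU-192745:
  Base: filing + 22 years → 17 January 2012.
  Interference Suspension Credit: +577 days → 16 August 2013.
Expiry of referenced patent TU-682624:
  Base: filing + 22 years → 20 January 2011.
  Interference Suspension Credit: +96 days → 26 April 2011.
Terminal disclaimer: TU-192745 expires on the earlier of 16 August 2013 and 26 April 2011.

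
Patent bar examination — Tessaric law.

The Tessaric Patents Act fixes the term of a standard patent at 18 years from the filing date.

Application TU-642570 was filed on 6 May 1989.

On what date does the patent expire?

Filing date + 18 years → 6 May 2007.

2007-05-06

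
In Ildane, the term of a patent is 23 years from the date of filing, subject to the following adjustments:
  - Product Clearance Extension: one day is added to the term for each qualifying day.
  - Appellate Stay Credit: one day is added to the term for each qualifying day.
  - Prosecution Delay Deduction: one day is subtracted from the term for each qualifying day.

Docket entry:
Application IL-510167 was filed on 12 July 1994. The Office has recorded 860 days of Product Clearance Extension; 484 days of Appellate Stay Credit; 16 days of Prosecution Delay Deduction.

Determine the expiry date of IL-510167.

Base term: filing date + 23 years → 12 July 2017.
Product Clearance Extension: +860 days → 19 November 2019.
Appellate Stay Credit: +484 days → 17 March 2021.
Prosecution Delay Deduction: −16 days → 1 March 2021.

March 1, 2021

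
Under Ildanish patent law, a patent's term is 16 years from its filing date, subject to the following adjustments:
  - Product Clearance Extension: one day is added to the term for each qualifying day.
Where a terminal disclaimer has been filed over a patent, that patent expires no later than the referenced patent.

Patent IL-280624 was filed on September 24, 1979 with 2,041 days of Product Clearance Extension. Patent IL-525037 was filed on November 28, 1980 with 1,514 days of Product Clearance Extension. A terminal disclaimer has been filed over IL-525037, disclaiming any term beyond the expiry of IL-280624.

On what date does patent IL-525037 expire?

January 20, 2001

Natural term of IL-525037:
  Base: filing + 16 years → 28 November 1996.
  Product Clearance Extension: +1514 days → 20 January 2001.
Expiry of referenced patent IL-280624:
  Base: filing + 16 years → 24 September 1995.
  Product Clearance Extension: +2041 days → 26 April 2001.
Terminal disclaimer: IL-525037 expires on the earlier of 20 January 2001 and 26 April 2001.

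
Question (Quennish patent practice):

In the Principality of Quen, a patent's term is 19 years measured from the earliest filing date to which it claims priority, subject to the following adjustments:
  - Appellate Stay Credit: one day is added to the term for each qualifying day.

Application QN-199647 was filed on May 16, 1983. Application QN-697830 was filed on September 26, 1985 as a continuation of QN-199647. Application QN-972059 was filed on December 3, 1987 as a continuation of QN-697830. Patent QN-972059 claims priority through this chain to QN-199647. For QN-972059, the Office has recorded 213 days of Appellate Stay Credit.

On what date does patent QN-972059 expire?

December 15, 2002

Earliest priority filing: 16 May 1983.
Base term: 16 May 1983 + 19 years → 16 May 2002.
Appellate Stay Credit: +213 days → 15 December 2002.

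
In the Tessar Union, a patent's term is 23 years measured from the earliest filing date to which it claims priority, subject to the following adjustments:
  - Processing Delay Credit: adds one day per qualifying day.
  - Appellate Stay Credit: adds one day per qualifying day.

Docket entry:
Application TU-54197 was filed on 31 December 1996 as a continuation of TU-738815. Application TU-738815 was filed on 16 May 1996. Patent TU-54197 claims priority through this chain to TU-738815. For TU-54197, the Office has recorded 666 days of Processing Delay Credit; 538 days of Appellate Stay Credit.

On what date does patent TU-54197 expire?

Earliest priority filing: 16 May 1996.
Base term: 16 May 1996 + 23 years → 16 May 2019.
Processing Delay Credit: +666 days → 12 March 2021.
Appellate Stay Credit: +538 days → 1 September 2022.

September 1, 2022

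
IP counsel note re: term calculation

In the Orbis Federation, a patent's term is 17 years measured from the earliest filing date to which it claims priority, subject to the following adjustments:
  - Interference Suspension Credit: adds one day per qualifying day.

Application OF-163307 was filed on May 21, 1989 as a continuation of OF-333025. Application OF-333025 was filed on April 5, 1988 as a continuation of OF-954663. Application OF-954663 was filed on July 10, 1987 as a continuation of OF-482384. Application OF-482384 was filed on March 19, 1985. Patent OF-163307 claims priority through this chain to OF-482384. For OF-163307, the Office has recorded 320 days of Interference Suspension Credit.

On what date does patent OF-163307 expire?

Earliest priority filing: 19 March 1985.
Base term: 19 March 1985 + 17 years → 19 March 2002.
Interference Suspension Credit: +320 days → 2 February 2003.

2003-02-02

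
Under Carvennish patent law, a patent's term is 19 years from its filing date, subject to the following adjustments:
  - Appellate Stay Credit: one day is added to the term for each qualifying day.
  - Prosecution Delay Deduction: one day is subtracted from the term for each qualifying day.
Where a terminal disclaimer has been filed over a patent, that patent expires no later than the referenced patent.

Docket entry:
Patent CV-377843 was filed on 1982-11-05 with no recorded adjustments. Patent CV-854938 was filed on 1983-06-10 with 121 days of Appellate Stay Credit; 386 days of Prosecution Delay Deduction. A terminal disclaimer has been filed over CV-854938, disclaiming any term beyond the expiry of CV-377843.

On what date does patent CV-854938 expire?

September 18, 2001

Natural term of CV-854938:
  Base: filing + 19 years → 10 June 2002.
  Appellate Stay Credit: +121 days → 9 October 2002.
  Prosecution Delay Deduction: −386 days → 18 September 2001.
Expiry of referenced patent CV-377843:
  Base: filing + 19 years → 5 November 2001.
Terminal disclaimer: CV-854938 expires on the earlier of 18 September 2001 and 5 November 2001.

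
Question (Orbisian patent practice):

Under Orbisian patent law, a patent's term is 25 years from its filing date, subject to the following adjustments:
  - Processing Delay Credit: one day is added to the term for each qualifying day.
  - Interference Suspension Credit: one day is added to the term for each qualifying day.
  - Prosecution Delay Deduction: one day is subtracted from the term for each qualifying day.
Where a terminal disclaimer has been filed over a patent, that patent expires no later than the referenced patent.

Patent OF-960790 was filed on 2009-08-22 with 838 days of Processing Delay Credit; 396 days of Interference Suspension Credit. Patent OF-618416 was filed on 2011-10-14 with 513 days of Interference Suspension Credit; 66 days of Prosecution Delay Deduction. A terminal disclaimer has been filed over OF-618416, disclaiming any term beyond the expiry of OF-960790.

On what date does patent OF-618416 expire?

January 4, 2038

Natural term of OF-618416:
  Base: filing + 25 years → 14 October 2036.
  Interference Suspension Credit: +513 days → 11 March 2038.
  Prosecution Delay Deduction: −66 days → 4 January 2038.
Expiry of referenced patent OF-960790:
  Base: filing + 25 years → 22 August 2034.
  Processing Delay Credit: +838 days → 7 December 2036.
  Interference Suspension Credit: +396 days → 7 January 2038.
Terminal disclaimer: OF-618416 expires on the earlier of 4 January 2038 and 7 January 2038.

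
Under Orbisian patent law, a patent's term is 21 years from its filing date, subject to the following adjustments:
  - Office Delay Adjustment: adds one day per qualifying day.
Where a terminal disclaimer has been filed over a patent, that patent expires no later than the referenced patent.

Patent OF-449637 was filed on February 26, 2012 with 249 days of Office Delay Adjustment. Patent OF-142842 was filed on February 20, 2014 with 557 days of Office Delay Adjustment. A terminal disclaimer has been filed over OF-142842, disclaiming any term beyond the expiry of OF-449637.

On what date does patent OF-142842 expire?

2033-11-02

Natural term of OF-142842:
  Base: filing + 21 years → 20 February 2035.
  Office Delay Adjustment: +557 days → 30 August 2036.
Expiry of referenced patent OF-449637:
  Base: filing + 21 years → 26 February 2033.
  Office Delay Adjustment: +249 days → 2 November 2033.
Terminal disclaimer: OF-142842 expires on the earlier of 30 August 2036 and 2 November 2033.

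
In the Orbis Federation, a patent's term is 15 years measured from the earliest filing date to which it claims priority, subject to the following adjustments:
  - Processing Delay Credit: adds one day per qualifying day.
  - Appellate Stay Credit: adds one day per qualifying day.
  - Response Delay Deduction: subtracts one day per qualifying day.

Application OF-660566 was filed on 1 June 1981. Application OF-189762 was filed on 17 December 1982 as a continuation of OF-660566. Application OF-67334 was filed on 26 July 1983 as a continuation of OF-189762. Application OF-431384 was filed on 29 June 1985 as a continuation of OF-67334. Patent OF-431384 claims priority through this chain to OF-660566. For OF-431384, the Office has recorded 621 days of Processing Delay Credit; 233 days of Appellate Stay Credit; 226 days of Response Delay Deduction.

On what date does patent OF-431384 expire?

Earliest priority filing: 1 June 1981.
Base term: 1 June 1981 + 15 years → 1 June 1996.
Processing Delay Credit: +621 days → 12 February 1998.
Appellate Stay Credit: +233 days → 3 October 1998.
Response Delay Deduction: −226 days → 19 February 1998.

1998-02-19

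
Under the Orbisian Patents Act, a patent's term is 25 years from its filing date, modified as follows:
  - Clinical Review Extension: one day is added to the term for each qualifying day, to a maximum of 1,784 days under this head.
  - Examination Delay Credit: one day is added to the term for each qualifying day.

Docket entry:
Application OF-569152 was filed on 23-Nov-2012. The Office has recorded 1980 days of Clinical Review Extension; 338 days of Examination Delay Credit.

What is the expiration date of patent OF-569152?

September 15, 2043

Base term: filing date + 25 years → 23 November 2037.
Clinical Review Extension: 1980 days claimed exceeds the 1784-day cap, so +1784 days → 12 October 2042.
Examination Delay Credit: +338 days → 15 September 2043.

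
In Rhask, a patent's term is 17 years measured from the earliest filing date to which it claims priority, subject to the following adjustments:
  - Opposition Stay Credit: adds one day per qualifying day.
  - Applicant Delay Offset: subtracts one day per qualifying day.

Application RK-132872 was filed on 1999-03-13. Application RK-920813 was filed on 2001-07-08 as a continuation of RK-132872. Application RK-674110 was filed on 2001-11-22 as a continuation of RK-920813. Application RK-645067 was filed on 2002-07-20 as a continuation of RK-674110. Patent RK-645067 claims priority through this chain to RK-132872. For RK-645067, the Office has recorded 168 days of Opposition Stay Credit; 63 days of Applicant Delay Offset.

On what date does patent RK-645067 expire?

Earliest priority filing: 13 March 1999.
Base term: 13 March 1999 + 17 years → 13 March 2016.
Opposition Stay Credit: +168 days → 28 August 2016.
Applicant Delay Offset: −63 days → 26 June 2016.

2016-06-26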